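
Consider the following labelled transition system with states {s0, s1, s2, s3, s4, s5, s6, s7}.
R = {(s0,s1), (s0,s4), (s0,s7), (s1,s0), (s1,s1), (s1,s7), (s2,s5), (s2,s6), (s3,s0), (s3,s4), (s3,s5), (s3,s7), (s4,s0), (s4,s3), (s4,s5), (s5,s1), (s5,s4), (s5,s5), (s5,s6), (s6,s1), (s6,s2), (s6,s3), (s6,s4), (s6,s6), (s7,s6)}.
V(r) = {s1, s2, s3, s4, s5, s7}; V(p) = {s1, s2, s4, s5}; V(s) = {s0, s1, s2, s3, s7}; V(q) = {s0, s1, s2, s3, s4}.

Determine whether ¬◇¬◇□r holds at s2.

No

At s2: ◇¬◇□r is true, so ¬◇¬◇□r is false.
  At s2: ◇¬◇□r requires ¬◇□r at some successor in {s5, s6}.
    ¬◇□r holds at s5, so ◇¬◇□r is true at s2.
      At s5: ◇□r is false, so ¬◇□r is true.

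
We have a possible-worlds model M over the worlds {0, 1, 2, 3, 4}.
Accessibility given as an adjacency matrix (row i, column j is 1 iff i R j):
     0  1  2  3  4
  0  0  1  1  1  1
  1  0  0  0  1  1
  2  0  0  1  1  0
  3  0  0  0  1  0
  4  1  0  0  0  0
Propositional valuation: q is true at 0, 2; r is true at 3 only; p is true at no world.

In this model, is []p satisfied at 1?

No

At 1: []p requires p at every successor {3, 4}.
  p fails at 3, so []p is false at 1.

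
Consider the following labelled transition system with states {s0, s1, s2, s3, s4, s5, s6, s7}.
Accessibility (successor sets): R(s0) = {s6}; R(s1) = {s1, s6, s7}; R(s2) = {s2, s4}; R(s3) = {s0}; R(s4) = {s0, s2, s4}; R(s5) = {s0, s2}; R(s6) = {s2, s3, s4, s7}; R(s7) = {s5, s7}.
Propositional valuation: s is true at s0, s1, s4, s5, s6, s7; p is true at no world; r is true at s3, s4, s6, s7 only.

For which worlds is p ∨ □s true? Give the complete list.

s0, s1, s3, s7

Let φ = p ∨ □s. Evaluate φ at each world:
  s0 (successors {s6}): φ is true.
  s1 (successors {s1, s6, s7}): φ is true.
  s2 (successors {s2, s4}): φ is false.
  s3 (successors {s0}): φ is true.
  s4 (successors {s0, s2, s4}): φ is false.
  s5 (successors {s0, s2}): φ is false.
  s6 (successors {s2, s3, s4, s7}): φ is false.
  s7 (successors {s5, s7}): φ is true.
For instance, at s5:
  At s5: p is false, □s is false, so p ∨ □s is false.
    At s5: □s requires s at every successor {s0, s2}.
      s fails at s2, so □s is false at s5.
Satisfying worlds: {s0, s1, s3, s7}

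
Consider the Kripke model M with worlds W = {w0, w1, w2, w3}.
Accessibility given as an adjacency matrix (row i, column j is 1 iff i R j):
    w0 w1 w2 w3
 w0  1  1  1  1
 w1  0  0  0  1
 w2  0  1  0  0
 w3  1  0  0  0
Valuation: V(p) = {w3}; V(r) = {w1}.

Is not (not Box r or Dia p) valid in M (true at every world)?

Let φ = not (not Box r or Dia p). Evaluate φ at each world:
  w0 (successors {w0, w1, w2, w3}): φ is false.
  w1 (successors {w3}): φ is false.
  w2 (successors {w1}): φ is true.
  w3 (successors {w0}): φ is false.
Detail at w0 (counterexample):
  At w0: not Box r or Dia p is true, so not (not Box r or Dia p) is false.
    At w0: not Box r is true, Dia p is true, so not Box r or Dia p is true.
      At w0: Box r is false, so not Box r is true.
      At w0: Dia p requires p at some successor in {w0, w1, w2, w3}.
        p holds at w3, so Dia p is true at w0.

No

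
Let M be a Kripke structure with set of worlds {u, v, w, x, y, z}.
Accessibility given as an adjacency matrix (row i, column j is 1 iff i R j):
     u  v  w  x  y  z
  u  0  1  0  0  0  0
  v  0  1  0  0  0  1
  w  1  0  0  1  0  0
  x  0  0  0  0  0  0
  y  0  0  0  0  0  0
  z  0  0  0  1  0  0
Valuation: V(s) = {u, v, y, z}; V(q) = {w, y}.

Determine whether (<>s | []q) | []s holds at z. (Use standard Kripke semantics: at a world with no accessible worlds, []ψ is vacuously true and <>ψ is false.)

Recall that []ψ holds at a world iff ψ holds at every accessible world, and <>ψ holds iff ψ holds at some accessible world.
At z: <>s | []q is false, []s is false, so (<>s | []q) | []s is false.
  At z: <>s is false, []q is false, so <>s | []q is false.
    At z: <>s requires s at some successor in {x}.
      At x: s is false.
    So <>s is false at z.
    At z: []q requires q at every successor {x}.
      q fails at x, so []q is false at z.
  At z: []s requires s at every successor {x}.
    s fails at x, so []s is false at z.

No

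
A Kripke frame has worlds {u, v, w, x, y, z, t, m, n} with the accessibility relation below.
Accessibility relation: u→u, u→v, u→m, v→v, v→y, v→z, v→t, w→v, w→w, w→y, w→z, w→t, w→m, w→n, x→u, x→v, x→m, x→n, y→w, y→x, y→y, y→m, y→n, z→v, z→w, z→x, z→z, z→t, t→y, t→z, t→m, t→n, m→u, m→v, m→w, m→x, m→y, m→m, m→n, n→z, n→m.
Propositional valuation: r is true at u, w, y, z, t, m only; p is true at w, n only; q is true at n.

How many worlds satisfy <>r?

9

Let φ = <>r. Evaluate φ at each world:
  u (successors {u, v, m}): φ is true.
  v (successors {v, y, z, t}): φ is true.
  w (successors {v, w, y, z, t, m, n}): φ is true.
  x (successors {u, v, m, n}): φ is true.
  y (successors {w, x, y, m, n}): φ is true.
  z (successors {v, w, x, z, t}): φ is true.
  t (successors {y, z, m, n}): φ is true.
  m (successors {u, v, w, x, y, m, n}): φ is true.
  n (successors {z, m}): φ is true.
For instance, at m:
  At m: <>r requires r at some successor in {u, v, w, x, y, m, n}.
    r holds at u, so <>r is true at m.
Satisfying worlds: {u, v, w, x, y, z, t, m, n}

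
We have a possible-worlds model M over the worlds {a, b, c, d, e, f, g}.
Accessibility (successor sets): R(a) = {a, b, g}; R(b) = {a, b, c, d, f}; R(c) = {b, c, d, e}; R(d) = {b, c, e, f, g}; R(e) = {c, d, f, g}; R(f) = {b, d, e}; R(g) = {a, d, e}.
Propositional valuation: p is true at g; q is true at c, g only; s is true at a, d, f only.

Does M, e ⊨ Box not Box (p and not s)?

At e: Box not Box (p and not s) requires not Box (p and not s) at every successor {c, d, f, g}.
  At c: not Box (p and not s) is true.
  At d: not Box (p and not s) is true.
  At f: not Box (p and not s) is true.
  At g: not Box (p and not s) is true.
So Box not Box (p and not s) is true at e.

Yes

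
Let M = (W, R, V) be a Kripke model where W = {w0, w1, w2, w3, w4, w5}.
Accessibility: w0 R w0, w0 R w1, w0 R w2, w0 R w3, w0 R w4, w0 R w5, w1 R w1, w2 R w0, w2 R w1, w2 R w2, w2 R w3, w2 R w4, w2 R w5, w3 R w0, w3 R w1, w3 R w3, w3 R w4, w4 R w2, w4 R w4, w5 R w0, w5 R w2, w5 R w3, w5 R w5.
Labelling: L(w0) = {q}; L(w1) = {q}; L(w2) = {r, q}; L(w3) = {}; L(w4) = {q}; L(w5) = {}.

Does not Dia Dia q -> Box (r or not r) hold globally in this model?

Let φ = not Dia Dia q -> Box (r or not r). Evaluate φ at each world:
  w0 (successors {w0, w1, w2, w3, w4, w5}): φ is true.
  w1 (successors {w1}): φ is true.
  w2 (successors {w0, w1, w2, w3, w4, w5}): φ is true.
  w3 (successors {w0, w1, w3, w4}): φ is true.
  w4 (successors {w2, w4}): φ is true.
  w5 (successors {w0, w2, w3, w5}): φ is true.
For instance, at w1:
  At w1: not Dia Dia q is false, Box (r or not r) is true, so not Dia Dia q -> Box (r or not r) is true.
    At w1: Dia Dia q is true, so not Dia Dia q is false.
      At w1: Dia Dia q requires Dia q at some successor in {w1}.
        Dia q holds at w1, so Dia Dia q is true at w1.
    At w1: Box (r or not r) requires r or not r at every successor {w1}.
      At w1: r or not r is true.
    So Box (r or not r) is true at w1.

Yes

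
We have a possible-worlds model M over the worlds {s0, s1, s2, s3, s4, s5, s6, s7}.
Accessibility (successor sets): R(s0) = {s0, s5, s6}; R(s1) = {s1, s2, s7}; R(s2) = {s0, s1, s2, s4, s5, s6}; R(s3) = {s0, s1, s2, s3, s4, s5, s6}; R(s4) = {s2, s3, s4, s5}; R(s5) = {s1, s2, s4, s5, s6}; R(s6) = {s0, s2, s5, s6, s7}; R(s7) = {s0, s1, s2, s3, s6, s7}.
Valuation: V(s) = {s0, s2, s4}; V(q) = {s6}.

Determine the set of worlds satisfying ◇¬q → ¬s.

Let φ = ◇¬q → ¬s. Evaluate φ at each world:
  s0 (successors {s0, s5, s6}): φ is false.
  s1 (successors {s1, s2, s7}): φ is true.
  s2 (successors {s0, s1, s2, s4, s5, s6}): φ is false.
  s3 (successors {s0, s1, s2, s3, s4, s5, s6}): φ is true.
  s4 (successors {s2, s3, s4, s5}): φ is false.
  s5 (successors {s1, s2, s4, s5, s6}): φ is true.
  s6 (successors {s0, s2, s5, s6, s7}): φ is true.
  s7 (successors {s0, s1, s2, s3, s6, s7}): φ is true.
For instance, at s5:
  At s5: ◇¬q is true, ¬s is true, so ◇¬q → ¬s is true.
    At s5: ◇¬q requires ¬q at some successor in {s1, s2, s4, s5, s6}.
      ¬q holds at s1, so ◇¬q is true at s5.
Satisfying worlds: {s1, s3, s5, s6, s7}

s1, s3, s5, s6, s7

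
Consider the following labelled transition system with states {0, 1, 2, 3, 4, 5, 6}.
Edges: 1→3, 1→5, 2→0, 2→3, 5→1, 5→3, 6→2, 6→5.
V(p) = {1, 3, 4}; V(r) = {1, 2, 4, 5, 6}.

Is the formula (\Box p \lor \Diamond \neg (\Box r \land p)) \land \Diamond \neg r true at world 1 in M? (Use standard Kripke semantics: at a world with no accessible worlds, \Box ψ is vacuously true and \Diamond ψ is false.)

At 1: \Box p \lor \Diamond \neg (\Box r \land p) is true, \Diamond \neg r is true, so (\Box p \lor \Diamond \neg (\Box r \land p)) \land \Diamond \neg r is true.
  At 1: \Box p is false, \Diamond \neg (\Box r \land p) is true, so \Box p \lor \Diamond \neg (\Box r \land p) is true.
    At 1: \Box p requires p at every successor {3, 5}.
      p fails at 5, so \Box p is false at 1.
    At 1: \Diamond \neg (\Box r \land p) requires \neg (\Box r \land p) at some successor in {3, 5}.
      \neg (\Box r \land p) holds at 5, so \Diamond \neg (\Box r \land p) is true at 1.
  At 1: \Diamond \neg r requires \neg r at some successor in {3, 5}.
    \neg r holds at 3, so \Diamond \neg r is true at 1.

Yes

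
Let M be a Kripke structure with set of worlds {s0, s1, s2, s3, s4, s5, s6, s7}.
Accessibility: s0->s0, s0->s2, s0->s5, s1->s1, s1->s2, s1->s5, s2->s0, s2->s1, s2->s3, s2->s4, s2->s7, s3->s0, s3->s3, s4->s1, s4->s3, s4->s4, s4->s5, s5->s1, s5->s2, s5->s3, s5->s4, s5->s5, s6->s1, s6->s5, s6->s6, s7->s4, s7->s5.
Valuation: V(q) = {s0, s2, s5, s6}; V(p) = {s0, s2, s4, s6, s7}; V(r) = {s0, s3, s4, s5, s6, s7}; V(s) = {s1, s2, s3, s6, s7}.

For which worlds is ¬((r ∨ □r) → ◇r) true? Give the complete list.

none

Let φ = ¬((r ∨ □r) → ◇r). Evaluate φ at each world:
  s0 (successors {s0, s2, s5}): φ is false.
  s1 (successors {s1, s2, s5}): φ is false.
  s2 (successors {s0, s1, s3, s4, s7}): φ is false.
  s3 (successors {s0, s3}): φ is false.
  s4 (successors {s1, s3, s4, s5}): φ is false.
  s5 (successors {s1, s2, s3, s4, s5}): φ is false.
  s6 (successors {s1, s5, s6}): φ is false.
  s7 (successors {s4, s5}): φ is false.
For instance, at s3:
  At s3: (r ∨ □r) → ◇r is true, so ¬((r ∨ □r) → ◇r) is false.
    At s3: r ∨ □r is true, ◇r is true, so (r ∨ □r) → ◇r is true.
      At s3: r is true, □r is true, so r ∨ □r is true.
      At s3: ◇r requires r at some successor in {s0, s3}.
        r holds at s0, so ◇r is true at s3.
Satisfying worlds: none.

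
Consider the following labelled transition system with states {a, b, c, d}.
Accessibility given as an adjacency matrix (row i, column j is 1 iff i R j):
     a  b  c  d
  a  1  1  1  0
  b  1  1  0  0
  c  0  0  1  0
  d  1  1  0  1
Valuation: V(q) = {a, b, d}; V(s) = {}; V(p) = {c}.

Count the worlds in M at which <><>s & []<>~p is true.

Let φ = <><>s & []<>~p. Evaluate φ at each world:
  a (successors {a, b, c}): φ is false.
  b (successors {a, b}): φ is false.
  c (successors {c}): φ is false.
  d (successors {a, b, d}): φ is false.
For instance, at a:
  At a: <><>s is false, []<>~p is false, so <><>s & []<>~p is false.
    At a: <><>s requires <>s at some successor in {a, b, c}.
      At a: <>s is false.
      At b: <>s is false.
      At c: <>s is false.
    So <><>s is false at a.
    At a: []<>~p requires <>~p at every successor {a, b, c}.
      <>~p fails at c, so []<>~p is false at a.
Satisfying worlds: none.

0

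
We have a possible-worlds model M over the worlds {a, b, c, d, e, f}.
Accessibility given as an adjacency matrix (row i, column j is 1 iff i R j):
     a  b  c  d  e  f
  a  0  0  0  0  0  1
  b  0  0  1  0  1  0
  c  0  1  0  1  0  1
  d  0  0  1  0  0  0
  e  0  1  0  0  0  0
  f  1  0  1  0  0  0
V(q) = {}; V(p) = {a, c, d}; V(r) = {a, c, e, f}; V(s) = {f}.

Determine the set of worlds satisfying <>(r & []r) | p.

a, c, d, f

Recall that []ψ holds at a world iff ψ holds at every accessible world, and <>ψ holds iff ψ holds at some accessible world.
Let φ = <>(r & []r) | p. Evaluate φ at each world:
  a (successors {f}): φ is true.
  b (successors {c, e}): φ is false.
  c (successors {b, d, f}): φ is true.
  d (successors {c}): φ is true.
  e (successors {b}): φ is false.
  f (successors {a, c}): φ is true.
For instance, at d:
  At d: <>(r & []r) is false, p is true, so <>(r & []r) | p is true.
    At d: <>(r & []r) requires r & []r at some successor in {c}.
      At c: r & []r is false.
    So <>(r & []r) is false at d.
Satisfying worlds: {a, c, d, f}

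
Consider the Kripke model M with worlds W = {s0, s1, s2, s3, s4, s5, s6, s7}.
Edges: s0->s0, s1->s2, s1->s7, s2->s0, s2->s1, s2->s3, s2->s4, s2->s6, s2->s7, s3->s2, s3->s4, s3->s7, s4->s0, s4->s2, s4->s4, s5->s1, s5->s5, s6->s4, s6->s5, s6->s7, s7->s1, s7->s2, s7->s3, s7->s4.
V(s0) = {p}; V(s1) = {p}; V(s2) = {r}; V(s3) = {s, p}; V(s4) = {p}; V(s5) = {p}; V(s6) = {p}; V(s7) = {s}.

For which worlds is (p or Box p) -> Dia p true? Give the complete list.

s0, s2, s3, s4, s5, s6, s7

Let φ = (p or Box p) -> Dia p. Evaluate φ at each world:
  s0 (successors {s0}): φ is true.
  s1 (successors {s2, s7}): φ is false.
  s2 (successors {s0, s1, s3, s4, s6, s7}): φ is true.
  s3 (successors {s2, s4, s7}): φ is true.
  s4 (successors {s0, s2, s4}): φ is true.
  s5 (successors {s1, s5}): φ is true.
  s6 (successors {s4, s5, s7}): φ is true.
  s7 (successors {s1, s2, s3, s4}): φ is true.
For instance, at s0:
  At s0: p or Box p is true, Dia p is true, so (p or Box p) -> Dia p is true.
    At s0: p is true, Box p is true, so p or Box p is true.
      At s0: Box p requires p at every successor {s0}.
        At s0: p is true.
      So Box p is true at s0.
    At s0: Dia p requires p at some successor in {s0}.
      p holds at s0, so Dia p is true at s0.
Satisfying worlds: {s0, s2, s3, s4, s5, s6, s7}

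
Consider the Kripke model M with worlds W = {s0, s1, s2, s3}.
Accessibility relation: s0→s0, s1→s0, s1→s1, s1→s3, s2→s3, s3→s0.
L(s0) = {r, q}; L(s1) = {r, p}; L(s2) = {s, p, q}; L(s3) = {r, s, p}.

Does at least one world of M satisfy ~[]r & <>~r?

Let φ = ~[]r & <>~r. Evaluate φ at each world:
  s0 (successors {s0}): φ is false.
  s1 (successors {s0, s1, s3}): φ is false.
  s2 (successors {s3}): φ is false.
  s3 (successors {s0}): φ is false.
For instance, at s1:
  At s1: ~[]r is false, <>~r is false, so ~[]r & <>~r is false.
    At s1: []r is true, so ~[]r is false.
      At s1: []r requires r at every successor {s0, s1, s3}.
        At s0: r is true.
        At s1: r is true.
        At s3: r is true.
      So []r is true at s1.
    At s1: <>~r requires ~r at some successor in {s0, s1, s3}.
      At s0: ~r is false.
      At s1: ~r is false.
      At s3: ~r is false.
    So <>~r is false at s1.

No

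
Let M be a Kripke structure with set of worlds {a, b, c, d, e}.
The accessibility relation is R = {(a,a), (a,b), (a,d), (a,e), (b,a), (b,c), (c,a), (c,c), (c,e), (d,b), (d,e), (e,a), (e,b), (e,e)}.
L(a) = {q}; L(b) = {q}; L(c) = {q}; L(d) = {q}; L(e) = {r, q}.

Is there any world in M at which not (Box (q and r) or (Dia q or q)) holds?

Recall that Box ψ holds at a world iff ψ holds at every accessible world, and Dia ψ holds iff ψ holds at some accessible world.
Let φ = not (Box (q and r) or (Dia q or q)). Evaluate φ at each world:
  a (successors {a, b, d, e}): φ is false.
  b (successors {a, c}): φ is false.
  c (successors {a, c, e}): φ is false.
  d (successors {b, e}): φ is false.
  e (successors {a, b, e}): φ is false.
For instance, at e:
  At e: Box (q and r) or (Dia q or q) is true, so not (Box (q and r) or (Dia q or q)) is false.
    At e: Box (q and r) is false, Dia q or q is true, so Box (q and r) or (Dia q or q) is true.
      At e: Box (q and r) requires q and r at every successor {a, b, e}.
        q and r fails at a, so Box (q and r) is false at e.
      At e: Dia q is true, q is true, so Dia q or q is true.

No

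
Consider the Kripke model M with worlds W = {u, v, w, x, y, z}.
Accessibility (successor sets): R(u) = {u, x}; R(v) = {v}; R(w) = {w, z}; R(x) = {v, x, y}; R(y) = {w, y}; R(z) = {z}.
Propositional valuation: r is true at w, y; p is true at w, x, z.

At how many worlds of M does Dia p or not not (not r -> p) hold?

Let φ = Dia p or not not (not r -> p). Evaluate φ at each world:
  u (successors {u, x}): φ is true.
  v (successors {v}): φ is false.
  w (successors {w, z}): φ is true.
  x (successors {v, x, y}): φ is true.
  y (successors {w, y}): φ is true.
  z (successors {z}): φ is true.
For instance, at v:
  At v: Dia p is false, not not (not r -> p) is false, so Dia p or not not (not r -> p) is false.
    At v: Dia p requires p at some successor in {v}.
      At v: p is false.
    So Dia p is false at v.
Satisfying worlds: {u, w, x, y, z}

5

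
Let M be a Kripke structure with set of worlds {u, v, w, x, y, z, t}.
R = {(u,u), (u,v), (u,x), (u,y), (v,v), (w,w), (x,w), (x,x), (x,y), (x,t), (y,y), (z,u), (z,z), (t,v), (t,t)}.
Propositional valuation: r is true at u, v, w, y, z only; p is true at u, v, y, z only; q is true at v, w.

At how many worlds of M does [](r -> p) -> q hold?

3

Let φ = [](r -> p) -> q. Evaluate φ at each world:
  u (successors {u, v, x, y}): φ is false.
  v (successors {v}): φ is true.
  w (successors {w}): φ is true.
  x (successors {w, x, y, t}): φ is true.
  y (successors {y}): φ is false.
  z (successors {u, z}): φ is false.
  t (successors {v, t}): φ is false.
For instance, at v:
  At v: [](r -> p) is true, q is true, so [](r -> p) -> q is true.
    At v: [](r -> p) requires r -> p at every successor {v}.
      At v: r -> p is true.
    So [](r -> p) is true at v.
Satisfying worlds: {v, w, x}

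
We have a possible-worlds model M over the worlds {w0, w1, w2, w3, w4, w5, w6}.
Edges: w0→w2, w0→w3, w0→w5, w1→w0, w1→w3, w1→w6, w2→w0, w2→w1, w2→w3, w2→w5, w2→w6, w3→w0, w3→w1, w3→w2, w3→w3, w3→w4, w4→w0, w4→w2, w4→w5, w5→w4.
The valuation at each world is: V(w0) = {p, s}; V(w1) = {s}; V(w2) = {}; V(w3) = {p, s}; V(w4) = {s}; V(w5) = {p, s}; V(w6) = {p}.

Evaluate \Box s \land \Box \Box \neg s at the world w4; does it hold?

No

At w4: \Box s is false, \Box \Box \neg s is false, so \Box s \land \Box \Box \neg s is false.
  At w4: \Box s requires s at every successor {w0, w2, w5}.
    s fails at w2, so \Box s is false at w4.
  At w4: \Box \Box \neg s requires \Box \neg s at every successor {w0, w2, w5}.
    \Box \neg s fails at w0, so \Box \Box \neg s is false at w4.
      At w0: \Box \neg s requires \neg s at every successor {w2, w3, w5}.
        \neg s fails at w3, so \Box \neg s is false at w0.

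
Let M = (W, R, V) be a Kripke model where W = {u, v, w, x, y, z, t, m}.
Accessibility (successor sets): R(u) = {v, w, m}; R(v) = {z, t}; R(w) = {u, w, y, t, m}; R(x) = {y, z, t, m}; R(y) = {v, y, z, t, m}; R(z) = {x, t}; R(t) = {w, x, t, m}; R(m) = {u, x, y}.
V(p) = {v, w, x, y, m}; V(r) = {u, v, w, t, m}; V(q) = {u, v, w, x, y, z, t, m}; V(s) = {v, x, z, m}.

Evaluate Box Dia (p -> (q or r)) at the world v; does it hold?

At v: Box Dia (p -> (q or r)) requires Dia (p -> (q or r)) at every successor {z, t}.
    At z: Dia (p -> (q or r)) requires p -> (q or r) at some successor in {x, t}.
      p -> (q or r) holds at x, so Dia (p -> (q or r)) is true at z.
    At t: Dia (p -> (q or r)) requires p -> (q or r) at some successor in {w, x, t, m}.
      p -> (q or r) holds at w, so Dia (p -> (q or r)) is true at t.
So Box Dia (p -> (q or r)) is true at v.

Yes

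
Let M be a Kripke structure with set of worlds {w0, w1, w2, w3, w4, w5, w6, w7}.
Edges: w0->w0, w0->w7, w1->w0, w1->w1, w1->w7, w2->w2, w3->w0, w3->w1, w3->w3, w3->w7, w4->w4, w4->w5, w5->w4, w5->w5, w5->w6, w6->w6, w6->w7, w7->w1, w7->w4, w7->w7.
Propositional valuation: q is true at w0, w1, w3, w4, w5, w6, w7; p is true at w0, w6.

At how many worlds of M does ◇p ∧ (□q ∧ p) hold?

Let φ = ◇p ∧ (□q ∧ p). Evaluate φ at each world:
  w0 (successors {w0, w7}): φ is true.
  w1 (successors {w0, w1, w7}): φ is false.
  w2 (successors {w2}): φ is false.
  w3 (successors {w0, w1, w3, w7}): φ is false.
  w4 (successors {w4, w5}): φ is false.
  w5 (successors {w4, w5, w6}): φ is false.
  w6 (successors {w6, w7}): φ is true.
  w7 (successors {w1, w4, w7}): φ is false.
For instance, at w0:
  At w0: ◇p is true, □q ∧ p is true, so ◇p ∧ (□q ∧ p) is true.
    At w0: ◇p requires p at some successor in {w0, w7}.
      p holds at w0, so ◇p is true at w0.
    At w0: □q is true, p is true, so □q ∧ p is true.
      At w0: □q requires q at every successor {w0, w7}.
        At w0: q is true.
        At w7: q is true.
      So □q is true at w0.
Satisfying worlds: {w0, w6}

2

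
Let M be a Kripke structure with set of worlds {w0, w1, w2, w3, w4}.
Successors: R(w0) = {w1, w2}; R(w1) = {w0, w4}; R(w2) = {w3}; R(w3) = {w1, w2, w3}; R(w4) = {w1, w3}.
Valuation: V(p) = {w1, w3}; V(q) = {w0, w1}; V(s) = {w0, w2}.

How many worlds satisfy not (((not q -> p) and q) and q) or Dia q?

5

Let φ = not (((not q -> p) and q) and q) or Dia q. Evaluate φ at each world:
  w0 (successors {w1, w2}): φ is true.
  w1 (successors {w0, w4}): φ is true.
  w2 (successors {w3}): φ is true.
  w3 (successors {w1, w2, w3}): φ is true.
  w4 (successors {w1, w3}): φ is true.
For instance, at w2:
  At w2: not (((not q -> p) and q) and q) is true, Dia q is false, so not (((not q -> p) and q) and q) or Dia q is true.
    At w2: Dia q requires q at some successor in {w3}.
      At w3: q is false.
    So Dia q is false at w2.
Satisfying worlds: {w0, w1, w2, w3, w4}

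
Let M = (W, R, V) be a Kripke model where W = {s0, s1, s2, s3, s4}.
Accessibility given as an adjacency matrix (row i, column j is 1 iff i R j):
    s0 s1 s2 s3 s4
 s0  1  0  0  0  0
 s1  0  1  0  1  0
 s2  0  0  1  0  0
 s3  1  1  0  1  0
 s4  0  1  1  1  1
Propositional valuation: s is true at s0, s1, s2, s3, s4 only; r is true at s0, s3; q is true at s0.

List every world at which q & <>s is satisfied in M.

s0

Let φ = q & <>s. Evaluate φ at each world:
  s0 (successors {s0}): φ is true.
  s1 (successors {s1, s3}): φ is false.
  s2 (successors {s2}): φ is false.
  s3 (successors {s0, s1, s3}): φ is false.
  s4 (successors {s1, s2, s3, s4}): φ is false.
For instance, at s0:
  At s0: q is true, <>s is true, so q & <>s is true.
    At s0: <>s requires s at some successor in {s0}.
      s holds at s0, so <>s is true at s0.
Satisfying worlds: {s0}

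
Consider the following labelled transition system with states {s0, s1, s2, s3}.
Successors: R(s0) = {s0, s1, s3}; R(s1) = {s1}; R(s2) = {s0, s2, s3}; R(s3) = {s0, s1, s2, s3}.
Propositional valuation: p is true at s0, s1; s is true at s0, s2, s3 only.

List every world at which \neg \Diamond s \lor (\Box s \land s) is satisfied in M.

s1, s2

Let φ = \neg \Diamond s \lor (\Box s \land s). Evaluate φ at each world:
  s0 (successors {s0, s1, s3}): φ is false.
  s1 (successors {s1}): φ is true.
  s2 (successors {s0, s2, s3}): φ is true.
  s3 (successors {s0, s1, s2, s3}): φ is false.
For instance, at s2:
  At s2: \neg \Diamond s is false, \Box s \land s is true, so \neg \Diamond s \lor (\Box s \land s) is true.
    At s2: \Diamond s is true, so \neg \Diamond s is false.
      At s2: \Diamond s requires s at some successor in {s0, s2, s3}.
        s holds at s0, so \Diamond s is true at s2.
    At s2: \Box s is true, s is true, so \Box s \land s is true.
      At s2: \Box s requires s at every successor {s0, s2, s3}.
        At s0: s is true.
        At s2: s is true.
        At s3: s is true.
      So \Box s is true at s2.
Satisfying worlds: {s1, s2}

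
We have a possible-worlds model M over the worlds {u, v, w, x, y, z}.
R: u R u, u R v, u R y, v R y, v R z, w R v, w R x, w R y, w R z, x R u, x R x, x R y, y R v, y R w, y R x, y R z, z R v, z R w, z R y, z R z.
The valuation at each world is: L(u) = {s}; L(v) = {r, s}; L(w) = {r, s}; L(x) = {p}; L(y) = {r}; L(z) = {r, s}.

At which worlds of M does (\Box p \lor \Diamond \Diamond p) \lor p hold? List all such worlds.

Let φ = (\Box p \lor \Diamond \Diamond p) \lor p. Evaluate φ at each world:
  u (successors {u, v, y}): φ is true.
  v (successors {y, z}): φ is true.
  w (successors {v, x, y, z}): φ is true.
  x (successors {u, x, y}): φ is true.
  y (successors {v, w, x, z}): φ is true.
  z (successors {v, w, y, z}): φ is true.
For instance, at z:
  At z: \Box p \lor \Diamond \Diamond p is true, p is false, so (\Box p \lor \Diamond \Diamond p) \lor p is true.
    At z: \Box p is false, \Diamond \Diamond p is true, so \Box p \lor \Diamond \Diamond p is true.
      At z: \Box p requires p at every successor {v, w, y, z}.
        p fails at v, so \Box p is false at z.
      At z: \Diamond \Diamond p requires \Diamond p at some successor in {v, w, y, z}.
        \Diamond p holds at w, so \Diamond \Diamond p is true at z.
Satisfying worlds: {u, v, w, x, y, z}

u, v, w, x, y, z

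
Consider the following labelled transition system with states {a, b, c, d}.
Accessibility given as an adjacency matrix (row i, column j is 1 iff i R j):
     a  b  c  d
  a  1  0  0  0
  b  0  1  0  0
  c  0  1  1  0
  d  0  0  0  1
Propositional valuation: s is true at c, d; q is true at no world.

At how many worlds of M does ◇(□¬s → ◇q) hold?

Let φ = ◇(□¬s → ◇q). Evaluate φ at each world:
  a (successors {a}): φ is false.
  b (successors {b}): φ is false.
  c (successors {b, c}): φ is true.
  d (successors {d}): φ is true.
For instance, at c:
  At c: ◇(□¬s → ◇q) requires □¬s → ◇q at some successor in {b, c}.
    □¬s → ◇q holds at c, so ◇(□¬s → ◇q) is true at c.
      At c: □¬s is false, ◇q is false, so □¬s → ◇q is true.
Satisfying worlds: {c, d}

2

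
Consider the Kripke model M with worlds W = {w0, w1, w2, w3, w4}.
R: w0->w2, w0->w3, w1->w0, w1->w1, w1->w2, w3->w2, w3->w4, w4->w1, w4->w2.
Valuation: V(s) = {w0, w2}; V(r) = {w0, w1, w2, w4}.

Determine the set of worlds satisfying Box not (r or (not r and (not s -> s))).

Let φ = Box not (r or (not r and (not s -> s))). Evaluate φ at each world:
  w0 (successors {w2, w3}): φ is false.
  w1 (successors {w0, w1, w2}): φ is false.
  w2 (successors ∅): φ is true.
  w3 (successors {w2, w4}): φ is false.
  w4 (successors {w1, w2}): φ is false.
For instance, at w0:
  At w0: Box not (r or (not r and (not s -> s))) requires not (r or (not r and (not s -> s))) at every successor {w2, w3}.
    not (r or (not r and (not s -> s))) fails at w2, so Box not (r or (not r and (not s -> s))) is false at w0.
Satisfying worlds: {w2}

w2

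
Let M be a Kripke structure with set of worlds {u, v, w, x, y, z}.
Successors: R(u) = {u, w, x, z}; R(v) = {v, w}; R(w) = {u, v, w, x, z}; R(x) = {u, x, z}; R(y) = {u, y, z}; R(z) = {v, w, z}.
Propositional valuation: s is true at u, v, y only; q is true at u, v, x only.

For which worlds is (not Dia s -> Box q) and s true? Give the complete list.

u, v, y

Recall that Box ψ holds at a world iff ψ holds at every accessible world, and Dia ψ holds iff ψ holds at some accessible world.
Let φ = (not Dia s -> Box q) and s. Evaluate φ at each world:
  u (successors {u, w, x, z}): φ is true.
  v (successors {v, w}): φ is true.
  w (successors {u, v, w, x, z}): φ is false.
  x (successors {u, x, z}): φ is false.
  y (successors {u, y, z}): φ is true.
  z (successors {v, w, z}): φ is false.
For instance, at v:
  At v: not Dia s -> Box q is true, s is true, so (not Dia s -> Box q) and s is true.
    At v: not Dia s is false, Box q is false, so not Dia s -> Box q is true.
      At v: Dia s is true, so not Dia s is false.
      At v: Box q requires q at every successor {v, w}.
        q fails at w, so Box q is false at v.
Satisfying worlds: {u, v, y}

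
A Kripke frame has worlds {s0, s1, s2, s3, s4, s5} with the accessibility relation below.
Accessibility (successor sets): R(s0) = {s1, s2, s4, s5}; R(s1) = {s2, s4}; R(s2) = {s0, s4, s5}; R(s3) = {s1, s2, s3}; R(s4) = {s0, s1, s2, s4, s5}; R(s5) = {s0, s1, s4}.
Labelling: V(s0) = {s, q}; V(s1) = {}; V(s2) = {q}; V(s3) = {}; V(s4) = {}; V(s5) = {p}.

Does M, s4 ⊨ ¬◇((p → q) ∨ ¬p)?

No

Recall that ◇ψ holds at a world iff ψ holds at some accessible world.
At s4: ◇((p → q) ∨ ¬p) is true, so ¬◇((p → q) ∨ ¬p) is false.
  At s4: ◇((p → q) ∨ ¬p) requires (p → q) ∨ ¬p at some successor in {s0, s1, s2, s4, s5}.
    (p → q) ∨ ¬p holds at s0, so ◇((p → q) ∨ ¬p) is true at s4.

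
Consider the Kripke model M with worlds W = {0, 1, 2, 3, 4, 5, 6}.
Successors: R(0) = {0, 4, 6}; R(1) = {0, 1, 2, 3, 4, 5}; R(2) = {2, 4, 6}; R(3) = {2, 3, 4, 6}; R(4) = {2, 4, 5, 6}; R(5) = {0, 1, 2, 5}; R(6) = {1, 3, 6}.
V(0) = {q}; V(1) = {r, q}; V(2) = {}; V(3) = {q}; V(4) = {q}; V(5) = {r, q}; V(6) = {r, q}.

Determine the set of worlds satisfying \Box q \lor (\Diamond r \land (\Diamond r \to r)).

0, 1, 5, 6

Let φ = \Box q \lor (\Diamond r \land (\Diamond r \to r)). Evaluate φ at each world:
  0 (successors {0, 4, 6}): φ is true.
  1 (successors {0, 1, 2, 3, 4, 5}): φ is true.
  2 (successors {2, 4, 6}): φ is false.
  3 (successors {2, 3, 4, 6}): φ is false.
  4 (successors {2, 4, 5, 6}): φ is false.
  5 (successors {0, 1, 2, 5}): φ is true.
  6 (successors {1, 3, 6}): φ is true.
For instance, at 5:
  At 5: \Box q is false, \Diamond r \land (\Diamond r \to r) is true, so \Box q \lor (\Diamond r \land (\Diamond r \to r)) is true.
    At 5: \Box q requires q at every successor {0, 1, 2, 5}.
      q fails at 2, so \Box q is false at 5.
    At 5: \Diamond r is true, \Diamond r \to r is true, so \Diamond r \land (\Diamond r \to r) is true.
      At 5: \Diamond r requires r at some successor in {0, 1, 2, 5}.
        r holds at 1, so \Diamond r is true at 5.
      At 5: \Diamond r is true, r is true, so \Diamond r \to r is true.
Satisfying worlds: {0, 1, 5, 6}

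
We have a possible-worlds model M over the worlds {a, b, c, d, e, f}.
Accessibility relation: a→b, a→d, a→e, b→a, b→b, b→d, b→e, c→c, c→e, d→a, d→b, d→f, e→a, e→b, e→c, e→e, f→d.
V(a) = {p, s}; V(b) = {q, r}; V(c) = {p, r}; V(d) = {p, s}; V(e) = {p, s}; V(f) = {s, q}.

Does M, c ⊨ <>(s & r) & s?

No

At c: <>(s & r) is false, s is false, so <>(s & r) & s is false.
  At c: <>(s & r) requires s & r at some successor in {c, e}.
    At c: s & r is false.
    At e: s & r is false.
  So <>(s & r) is false at c.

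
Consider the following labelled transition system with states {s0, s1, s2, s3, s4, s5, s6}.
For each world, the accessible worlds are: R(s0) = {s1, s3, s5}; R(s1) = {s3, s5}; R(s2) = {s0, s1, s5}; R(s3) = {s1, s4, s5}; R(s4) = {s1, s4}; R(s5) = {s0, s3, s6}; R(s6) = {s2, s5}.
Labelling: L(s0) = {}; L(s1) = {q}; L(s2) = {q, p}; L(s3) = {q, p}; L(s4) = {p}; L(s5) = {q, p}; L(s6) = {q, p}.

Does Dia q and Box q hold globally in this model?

Let φ = Dia q and Box q. Evaluate φ at each world:
  s0 (successors {s1, s3, s5}): φ is true.
  s1 (successors {s3, s5}): φ is true.
  s2 (successors {s0, s1, s5}): φ is false.
  s3 (successors {s1, s4, s5}): φ is false.
  s4 (successors {s1, s4}): φ is false.
  s5 (successors {s0, s3, s6}): φ is false.
  s6 (successors {s2, s5}): φ is true.
Detail at s2 (counterexample):
  At s2: Dia q is true, Box q is false, so Dia q and Box q is false.
    At s2: Dia q requires q at some successor in {s0, s1, s5}.
      q holds at s1, so Dia q is true at s2.
    At s2: Box q requires q at every successor {s0, s1, s5}.
      q fails at s0, so Box q is false at s2.

No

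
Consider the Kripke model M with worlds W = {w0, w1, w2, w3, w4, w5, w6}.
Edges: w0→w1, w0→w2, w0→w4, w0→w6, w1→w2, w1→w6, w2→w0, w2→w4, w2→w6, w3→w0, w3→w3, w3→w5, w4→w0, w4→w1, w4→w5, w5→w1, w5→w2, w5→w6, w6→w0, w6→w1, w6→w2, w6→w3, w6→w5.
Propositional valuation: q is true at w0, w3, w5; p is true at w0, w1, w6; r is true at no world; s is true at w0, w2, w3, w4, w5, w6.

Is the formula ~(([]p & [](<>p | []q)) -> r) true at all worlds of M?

Let φ = ~(([]p & [](<>p | []q)) -> r). Evaluate φ at each world:
  w0 (successors {w1, w2, w4, w6}): φ is false.
  w1 (successors {w2, w6}): φ is false.
  w2 (successors {w0, w4, w6}): φ is false.
  w3 (successors {w0, w3, w5}): φ is false.
  w4 (successors {w0, w1, w5}): φ is false.
  w5 (successors {w1, w2, w6}): φ is false.
  w6 (successors {w0, w1, w2, w3, w5}): φ is false.
Detail at w0 (counterexample):
  At w0: ([]p & [](<>p | []q)) -> r is true, so ~(([]p & [](<>p | []q)) -> r) is false.
    At w0: []p & [](<>p | []q) is false, r is false, so ([]p & [](<>p | []q)) -> r is true.
      At w0: []p is false, [](<>p | []q) is true, so []p & [](<>p | []q) is false.

No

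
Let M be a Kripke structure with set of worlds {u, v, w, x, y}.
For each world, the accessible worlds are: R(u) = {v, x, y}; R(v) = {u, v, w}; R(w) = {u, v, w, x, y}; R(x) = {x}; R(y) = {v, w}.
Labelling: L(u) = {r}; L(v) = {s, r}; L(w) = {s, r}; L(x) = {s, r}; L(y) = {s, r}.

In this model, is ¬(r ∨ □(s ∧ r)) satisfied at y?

No

At y: r ∨ □(s ∧ r) is true, so ¬(r ∨ □(s ∧ r)) is false.
  At y: r is true, □(s ∧ r) is true, so r ∨ □(s ∧ r) is true.
    At y: □(s ∧ r) requires s ∧ r at every successor {v, w}.
      At v: s ∧ r is true.
      At w: s ∧ r is true.
    So □(s ∧ r) is true at y.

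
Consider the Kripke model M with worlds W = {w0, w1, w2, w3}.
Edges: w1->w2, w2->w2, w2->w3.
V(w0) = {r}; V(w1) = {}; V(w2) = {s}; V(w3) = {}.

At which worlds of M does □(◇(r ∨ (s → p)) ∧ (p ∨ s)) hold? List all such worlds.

Recall that □ψ holds at a world iff ψ holds at every accessible world, and ◇ψ holds iff ψ holds at some accessible world.
Let φ = □(◇(r ∨ (s → p)) ∧ (p ∨ s)). Evaluate φ at each world:
  w0 (successors ∅): φ is true.
  w1 (successors {w2}): φ is true.
  w2 (successors {w2, w3}): φ is false.
  w3 (successors ∅): φ is true.
For instance, at w1:
  At w1: □(◇(r ∨ (s → p)) ∧ (p ∨ s)) requires ◇(r ∨ (s → p)) ∧ (p ∨ s) at every successor {w2}.
      At w2: ◇(r ∨ (s → p)) is true, p ∨ s is true, so ◇(r ∨ (s → p)) ∧ (p ∨ s) is true.
  So □(◇(r ∨ (s → p)) ∧ (p ∨ s)) is true at w1.
Satisfying worlds: {w0, w1, w3}

w0, w1, w3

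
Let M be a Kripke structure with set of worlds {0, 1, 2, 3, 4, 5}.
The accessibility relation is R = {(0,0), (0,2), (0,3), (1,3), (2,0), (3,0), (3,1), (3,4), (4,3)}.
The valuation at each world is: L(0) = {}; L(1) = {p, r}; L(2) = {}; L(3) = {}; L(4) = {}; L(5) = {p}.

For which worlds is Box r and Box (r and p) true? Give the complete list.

5

Recall that Box ψ holds at a world iff ψ holds at every accessible world, and Dia ψ holds iff ψ holds at some accessible world.
Let φ = Box r and Box (r and p). Evaluate φ at each world:
  0 (successors {0, 2, 3}): φ is false.
  1 (successors {3}): φ is false.
  2 (successors {0}): φ is false.
  3 (successors {0, 1, 4}): φ is false.
  4 (successors {3}): φ is false.
  5 (successors ∅): φ is true.
For instance, at 3:
  At 3: Box r is false, Box (r and p) is false, so Box r and Box (r and p) is false.
    At 3: Box r requires r at every successor {0, 1, 4}.
      r fails at 0, so Box r is false at 3.
    At 3: Box (r and p) requires r and p at every successor {0, 1, 4}.
      r and p fails at 0, so Box (r and p) is false at 3.
Satisfying worlds: {5}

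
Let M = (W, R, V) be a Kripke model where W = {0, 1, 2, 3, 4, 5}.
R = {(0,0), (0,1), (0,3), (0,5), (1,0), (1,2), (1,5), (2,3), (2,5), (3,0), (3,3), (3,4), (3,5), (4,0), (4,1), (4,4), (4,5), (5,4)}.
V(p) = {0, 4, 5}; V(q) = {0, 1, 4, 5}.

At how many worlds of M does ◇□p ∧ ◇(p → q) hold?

Let φ = ◇□p ∧ ◇(p → q). Evaluate φ at each world:
  0 (successors {0, 1, 3, 5}): φ is true.
  1 (successors {0, 2, 5}): φ is true.
  2 (successors {3, 5}): φ is true.
  3 (successors {0, 3, 4, 5}): φ is true.
  4 (successors {0, 1, 4, 5}): φ is true.
  5 (successors {4}): φ is false.
For instance, at 2:
  At 2: ◇□p is true, ◇(p → q) is true, so ◇□p ∧ ◇(p → q) is true.
    At 2: ◇□p requires □p at some successor in {3, 5}.
      □p holds at 5, so ◇□p is true at 2.
    At 2: ◇(p → q) requires p → q at some successor in {3, 5}.
      p → q holds at 3, so ◇(p → q) is true at 2.
Satisfying worlds: {0, 1, 2, 3, 4}

5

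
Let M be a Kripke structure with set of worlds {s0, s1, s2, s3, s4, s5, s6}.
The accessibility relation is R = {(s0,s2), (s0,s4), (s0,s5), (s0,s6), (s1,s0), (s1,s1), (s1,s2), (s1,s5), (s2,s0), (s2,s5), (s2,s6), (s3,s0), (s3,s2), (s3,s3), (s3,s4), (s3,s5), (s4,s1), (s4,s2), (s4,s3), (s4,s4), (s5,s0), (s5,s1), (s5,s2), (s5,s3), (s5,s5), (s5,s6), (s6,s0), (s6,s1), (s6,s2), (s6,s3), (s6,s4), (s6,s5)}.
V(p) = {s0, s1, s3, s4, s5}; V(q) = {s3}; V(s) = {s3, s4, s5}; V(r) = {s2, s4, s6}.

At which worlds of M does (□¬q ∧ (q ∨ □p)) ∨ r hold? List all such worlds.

Let φ = (□¬q ∧ (q ∨ □p)) ∨ r. Evaluate φ at each world:
  s0 (successors {s2, s4, s5, s6}): φ is false.
  s1 (successors {s0, s1, s2, s5}): φ is false.
  s2 (successors {s0, s5, s6}): φ is true.
  s3 (successors {s0, s2, s3, s4, s5}): φ is false.
  s4 (successors {s1, s2, s3, s4}): φ is true.
  s5 (successors {s0, s1, s2, s3, s5, s6}): φ is false.
  s6 (successors {s0, s1, s2, s3, s4, s5}): φ is true.
For instance, at s6:
  At s6: □¬q ∧ (q ∨ □p) is false, r is true, so (□¬q ∧ (q ∨ □p)) ∨ r is true.
    At s6: □¬q is false, q ∨ □p is false, so □¬q ∧ (q ∨ □p) is false.
      At s6: □¬q requires ¬q at every successor {s0, s1, s2, s3, s4, s5}.
        ¬q fails at s3, so □¬q is false at s6.
      At s6: q is false, □p is false, so q ∨ □p is false.
Satisfying worlds: {s2, s4, s6}

s2, s4, s6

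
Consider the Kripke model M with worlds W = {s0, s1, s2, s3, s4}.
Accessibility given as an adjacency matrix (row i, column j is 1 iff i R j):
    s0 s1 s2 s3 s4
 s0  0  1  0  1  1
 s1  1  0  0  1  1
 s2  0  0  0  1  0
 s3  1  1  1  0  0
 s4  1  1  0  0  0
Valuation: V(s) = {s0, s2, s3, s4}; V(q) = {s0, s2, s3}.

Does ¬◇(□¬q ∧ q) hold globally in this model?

Yes

Let φ = ¬◇(□¬q ∧ q). Evaluate φ at each world:
  s0 (successors {s1, s3, s4}): φ is true.
  s1 (successors {s0, s3, s4}): φ is true.
  s2 (successors {s3}): φ is true.
  s3 (successors {s0, s1, s2}): φ is true.
  s4 (successors {s0, s1}): φ is true.
For instance, at s2:
  At s2: ◇(□¬q ∧ q) is false, so ¬◇(□¬q ∧ q) is true.
    At s2: ◇(□¬q ∧ q) requires □¬q ∧ q at some successor in {s3}.
      At s3: □¬q ∧ q is false.
    So ◇(□¬q ∧ q) is false at s2.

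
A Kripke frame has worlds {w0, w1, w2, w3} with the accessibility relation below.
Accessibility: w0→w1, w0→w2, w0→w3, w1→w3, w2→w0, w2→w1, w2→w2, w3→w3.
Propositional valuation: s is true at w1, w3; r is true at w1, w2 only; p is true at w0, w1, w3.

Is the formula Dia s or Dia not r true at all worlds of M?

Let φ = Dia s or Dia not r. Evaluate φ at each world:
  w0 (successors {w1, w2, w3}): φ is true.
  w1 (successors {w3}): φ is true.
  w2 (successors {w0, w1, w2}): φ is true.
  w3 (successors {w3}): φ is true.
For instance, at w2:
  At w2: Dia s is true, Dia not r is true, so Dia s or Dia not r is true.
    At w2: Dia s requires s at some successor in {w0, w1, w2}.
      s holds at w1, so Dia s is true at w2.
    At w2: Dia not r requires not r at some successor in {w0, w1, w2}.
      not r holds at w0, so Dia not r is true at w2.

Yes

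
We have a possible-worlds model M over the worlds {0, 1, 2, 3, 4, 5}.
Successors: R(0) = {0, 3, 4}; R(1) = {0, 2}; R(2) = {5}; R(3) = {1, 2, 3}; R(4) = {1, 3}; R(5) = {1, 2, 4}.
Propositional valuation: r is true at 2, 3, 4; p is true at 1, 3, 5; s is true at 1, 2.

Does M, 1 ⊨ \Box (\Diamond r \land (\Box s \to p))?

At 1: \Box (\Diamond r \land (\Box s \to p)) requires \Diamond r \land (\Box s \to p) at every successor {0, 2}.
  \Diamond r \land (\Box s \to p) fails at 2, so \Box (\Diamond r \land (\Box s \to p)) is false at 1.
    At 2: \Diamond r is false, \Box s \to p is true, so \Diamond r \land (\Box s \to p) is false.
      At 2: \Diamond r requires r at some successor in {5}.
        At 5: r is false.
      So \Diamond r is false at 2.
      At 2: \Box s is false, p is false, so \Box s \to p is true.

No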